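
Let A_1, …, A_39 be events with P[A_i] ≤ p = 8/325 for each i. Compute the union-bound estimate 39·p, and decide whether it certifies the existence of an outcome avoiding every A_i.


Union bound: P[∪_{i=1}^{39} A_i] ≤ Σ_i P[A_i] ≤ 39·p = 39·(8/325) = 24/25.
Numerically: 24/25 ≈ 0.960.
Is 24/25 < 1? YES.
Since P[∪ A_i] ≤ 24/25 < 1, the complement has P[∩ A_i^c] ≥ 1 − 24/25 = 1/25 > 0, so some outcome avoids every A_i.

39·p = 24/25 ≈ 0.960; existence CERTIFIED by the union bound.


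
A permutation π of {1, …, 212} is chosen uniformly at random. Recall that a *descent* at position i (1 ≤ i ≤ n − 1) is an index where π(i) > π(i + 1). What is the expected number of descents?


Write X = Σ X_I over i = 1, …, 211, with X_I the indicator of one descent.
There are 211 indicators.
For each fixed i, the pair (π(i), π(i+1)) is a uniformly random ordered pair of distinct values from {1, …, 212}; by symmetry P[π(i) > π(i+1)] = 1/2.
By linearity: E[X] = 211 · (1/2) = (212 − 1) · (1/2) = 211/2 ≈ 105.500000.

E[X] = 211/2 = 105.500000.


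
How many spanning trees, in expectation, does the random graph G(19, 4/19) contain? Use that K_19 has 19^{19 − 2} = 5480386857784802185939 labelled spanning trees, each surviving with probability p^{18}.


K_19 has 19^{19 − 2} = 5480386857784802185939 labelled spanning trees.
For each such spanning tree H, let X_H = 1 if all 18 edges of H are present in G. Then P[X_H = 1] = p^{18} = (4/19)^{18} = 68719476736/104127350297911241532841.
By linearity of expectation: E[X] = Σ_H E[X_H] = 5480386857784802185939 · p^{18} = 5480386857784802185939 · 68719476736/104127350297911241532841 = 68719476736/19.
Numerically: E[X] ≈ 3.6168e+09.

E[X] = 5480386857784802185939 · (4/19)^{18} = 68719476736/19 ≈ 3.6168e+09.


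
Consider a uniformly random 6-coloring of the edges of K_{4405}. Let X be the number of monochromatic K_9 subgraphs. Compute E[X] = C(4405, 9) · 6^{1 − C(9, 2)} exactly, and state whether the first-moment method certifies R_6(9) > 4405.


E[X] = C(4405, 9) · 6^{1 − 36} = 1706862792900636302463627150 · 6^{−35} = 1706862792900636302463627150/1719070799748422591028658176.
As a reduced fraction: E[X] = 284477132150106050410604525/286511799958070431838109696 ≈ 0.993.
Is E[X] < 1? YES.
Since E[X] < 1, there exists a 6-coloring of K_{4405} with no monochromatic K_9; hence R_6(9) > 4405.

E[X] = 284477132150106050410604525/286511799958070431838109696 ≈ 0.993; E[X] < 1, so R_6(9) > 4405.


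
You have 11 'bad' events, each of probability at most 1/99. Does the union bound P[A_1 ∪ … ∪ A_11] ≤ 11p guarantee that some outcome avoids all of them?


Union bound: P[∪_{i=1}^{11} A_i] ≤ Σ_i P[A_i] ≤ 11·p = 11·(1/99) = 1/9.
Numerically: 1/9 ≈ 0.111111.
Is 1/9 < 1? YES.
Since P[∪ A_i] ≤ 1/9 < 1, the complement has P[∩ A_i^c] ≥ 1 − 1/9 = 8/9 > 0, so some outcome avoids every A_i.

11·p = 1/9 ≈ 0.111111; existence CERTIFIED by the union bound.


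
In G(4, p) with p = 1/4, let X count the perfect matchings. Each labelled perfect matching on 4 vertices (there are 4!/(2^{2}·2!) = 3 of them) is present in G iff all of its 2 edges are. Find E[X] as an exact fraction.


K_4 has 4!/(2^{2}·2!) = 3 labelled perfect matchings.
For each such perfect matching H, let X_H = 1 if all 2 edges of H are present in G. Then P[X_H = 1] = p^{2} = (1/4)^{2} = 1/16.
Summing the indicators: E[X] = Σ_H E[X_H] = 3 · p^{2} = 3 · 1/16 = 3/16.
Numerically: E[X] ≈ 0.188.

E[X] = 3 · (1/4)^{2} = 3/16 ≈ 0.188.


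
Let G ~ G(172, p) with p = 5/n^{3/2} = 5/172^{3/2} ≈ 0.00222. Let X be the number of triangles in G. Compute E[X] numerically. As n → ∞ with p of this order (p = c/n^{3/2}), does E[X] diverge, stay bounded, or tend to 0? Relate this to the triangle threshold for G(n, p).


Number of potential triangles: C(172, 3) = 833340.
Each occurs with probability p³ ≈ (0.00222)³ ≈ 1.08901e-08.
By linearity: E[X] = C(172, 3)·p³ ≈ 833340 · 1.08901e-08 ≈ 0.009.
Since α = 3/2 > 1, p = c/n^{3/2} = o(1/n) is below the triangle threshold p ~ 1/n. Asymptotically E[X] ~ (c³/6)·n^{3(1−α)} = (5³/6)·n^{-1.5} → 0, so by Markov's inequality G has no triangles w.h.p.

E[X] ≈ 0.009; in regime p = Θ(1/n^{3/2}) E[X] tends to 0 (below the triangle threshold p ~ 1/n).


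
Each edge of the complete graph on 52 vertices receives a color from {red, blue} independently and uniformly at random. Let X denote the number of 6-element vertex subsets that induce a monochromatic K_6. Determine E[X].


Let X = Σ_S X_S over the C(52, 6) = 20358520 subsets S of size 6, where X_S = 1 if the K_6 on S is monochromatic.
For a fixed S, the K_6 on S has C(6, 2) = 15 edges. P[all 15 edges red] = (1/2)^15, and likewise for blue, so P[monochromatic] = 2·(1/2)^15 = 2^{1 − 15} = 1/16384.
By linearity: E[X] = C(52, 6) · 2^{1 − 15} = 20358520 · 1/16384 = 2544815/2048.
Numerically: E[X] ≈ 1242.585449.

E[X] = C(52,6)·2^(1−C(6,2)) = 2544815/2048 ≈ 1242.585449.


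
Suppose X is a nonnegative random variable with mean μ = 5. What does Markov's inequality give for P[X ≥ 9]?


μ = E[X] = 5, a = 9.
Markov: P[X ≥ 9] ≤ μ/a = (5)/9 = 5/9.
Numerically: ≈ 0.555556.
(Since a = 9 > μ = 5.000000, the bound 5/9 is < 1 and informative.)

P[X ≥ 9] ≤ 5/9 ≈ 0.555556.


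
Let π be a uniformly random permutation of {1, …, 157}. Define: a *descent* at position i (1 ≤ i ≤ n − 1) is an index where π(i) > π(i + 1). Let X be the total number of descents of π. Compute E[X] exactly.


Write X = Σ X_I over i = 1, …, 156, with X_I the indicator of one descent.
There are 156 indicators.
For each fixed i, the pair (π(i), π(i+1)) is a uniformly random ordered pair of distinct values from {1, …, 157}; by symmetry P[π(i) > π(i+1)] = 1/2.
By linearity: E[X] = 156 · (1/2) = (157 − 1) · (1/2) = 78 ≈ 78.000000.

E[X] = 78 = 78.000000.


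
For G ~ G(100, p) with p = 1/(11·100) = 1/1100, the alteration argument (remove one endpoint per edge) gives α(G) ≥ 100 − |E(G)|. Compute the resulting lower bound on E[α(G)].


E[|E(G)|] = C(100, 2)·p = 4950 · (1/1100) = 9/2.
E[α(G)] ≥ n − E[|E(G)|] = 100 − 9/2 = 191/2.
Numerically: ≈ 95.500000.
(This is only a lower bound; the true E[α(G)] may be larger.)

E[α(G)] ≥ 191/2 ≈ 95.500000.


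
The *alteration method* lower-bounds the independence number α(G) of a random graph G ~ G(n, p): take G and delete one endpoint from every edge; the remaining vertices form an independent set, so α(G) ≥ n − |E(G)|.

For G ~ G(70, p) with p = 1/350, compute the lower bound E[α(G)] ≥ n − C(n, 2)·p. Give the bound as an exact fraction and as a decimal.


E[|E(G)|] = C(70, 2)·p = 2415 · (1/350) = 69/10.
E[α(G)] ≥ n − E[|E(G)|] = 70 − 69/10 = 631/10.
Numerically: ≈ 63.1000.
(This is only a lower bound; the true E[α(G)] may be larger.)

E[α(G)] ≥ 631/10 ≈ 63.1000.


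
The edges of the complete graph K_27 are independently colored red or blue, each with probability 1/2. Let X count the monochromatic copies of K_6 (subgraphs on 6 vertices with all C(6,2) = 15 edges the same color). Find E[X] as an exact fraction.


Let X = Σ_S X_S over the C(27, 6) = 296010 subsets S of size 6, where X_S = 1 if the K_6 on S is monochromatic.
For a fixed S, the K_6 on S has C(6, 2) = 15 edges. P[all 15 edges red] = (1/2)^15, and likewise for blue, so P[monochromatic] = 2·(1/2)^15 = 2^{1 − 15} = 1/16384.
By linearity of expectation: E[X] = C(27, 6) · 2^{1 − 15} = 296010 · 1/16384 = 148005/8192.
Numerically: E[X] ≈ 18.06702.

E[X] = C(27,6)·2^(1−C(6,2)) = 148005/8192 ≈ 18.06702.


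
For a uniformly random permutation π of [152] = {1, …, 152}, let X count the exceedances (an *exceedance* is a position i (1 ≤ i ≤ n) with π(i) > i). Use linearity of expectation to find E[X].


Write X = Σ_{i=1}^{152} X_i, where X_i = 1_{π(i) > i}.
For each fixed i, π(i) is uniform over {1, …, 152} (marginal of a uniform permutation), so P[π(i) > i] = (n − i)/n. Summing: Σ_{i=1}^{152} (n − i)/n = (0 + 1 + … + 151)/152 = 152(152 − 1)/(2·152) = (152 − 1)/2.
Hence E[X] = Σ_{i=1}^{152} (152 − i)/152 = 151/2 ≈ 75.500000.

E[X] = 151/2 = 75.500000.


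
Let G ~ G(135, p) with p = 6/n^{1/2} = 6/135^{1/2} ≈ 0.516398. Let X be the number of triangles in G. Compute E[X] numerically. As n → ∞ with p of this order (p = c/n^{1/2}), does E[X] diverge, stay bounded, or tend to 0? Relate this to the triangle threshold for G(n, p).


Number of potential triangles: C(135, 3) = 400995.
Each occurs with probability p³ ≈ (0.516398)³ ≈ 1.37706075e-01.
By linearity: E[X] = C(135, 3)·p³ ≈ 400995 · 1.37706075e-01 ≈ 55219.447357.
Since α = 1/2 < 1, p = c/n^{1/2} ≫ 1/n is above the triangle threshold p ~ 1/n. Asymptotically E[X] ~ (c³/6)·n^{3(1−α)} = (6³/6)·n^{1.5} → ∞; triangles are abundant w.h.p.

E[X] ≈ 55219.447357; in regime p = Θ(1/n^{1/2}) E[X] diverges (above the triangle threshold p ~ 1/n).


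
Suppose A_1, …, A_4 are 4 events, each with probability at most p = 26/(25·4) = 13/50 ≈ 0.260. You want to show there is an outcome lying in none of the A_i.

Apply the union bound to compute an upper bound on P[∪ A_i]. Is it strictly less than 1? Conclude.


Union bound: P[∪_{i=1}^{4} A_i] ≤ Σ_i P[A_i] ≤ 4·p = 4·(13/50) = 26/25.
Numerically: 26/25 ≈ 1.040.
Is 26/25 < 1? NO.
Since the bound 26/25 is ≥ 1, the union bound is uninformative here; it does NOT by itself certify existence.

4·p = 26/25 ≈ 1.040; existence NOT certified by the union bound.


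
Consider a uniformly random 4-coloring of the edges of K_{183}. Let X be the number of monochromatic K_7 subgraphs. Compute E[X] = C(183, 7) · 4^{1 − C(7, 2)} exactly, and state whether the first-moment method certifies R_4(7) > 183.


E[X] = C(183, 7) · 4^{1 − 21} = 1214197462413 · 4^{−20} = 1214197462413/1099511627776.
As a reduced fraction: E[X] = 1214197462413/1099511627776 ≈ 1.104306.
Is E[X] < 1? NO.
Since E[X] ≥ 1, the first-moment bound is inconclusive at n = 183; it does NOT by itself certify R_4(7) > 183.

E[X] = 1214197462413/1099511627776 ≈ 1.104306; E[X] ≥ 1; first-moment method inconclusive here.


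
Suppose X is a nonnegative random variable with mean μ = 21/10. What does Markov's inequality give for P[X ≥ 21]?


μ = E[X] = 21/10, a = 21.
Markov: P[X ≥ 21] ≤ μ/a = (21/10)/21 = 1/10.
Numerically: ≈ 0.100000.
(Since a = 21 > μ = 2.100000, the bound 1/10 is < 1 and informative.)

P[X ≥ 21] ≤ 1/10 ≈ 0.100000.


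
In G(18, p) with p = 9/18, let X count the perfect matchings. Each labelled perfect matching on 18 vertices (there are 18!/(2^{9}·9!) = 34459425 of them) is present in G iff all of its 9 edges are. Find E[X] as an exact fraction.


K_18 has 18!/(2^{9}·9!) = 34459425 labelled perfect matchings.
For each such perfect matching H, let X_H = 1 if all 9 edges of H are present in G. Then P[X_H = 1] = p^{9} = (1/2)^{9} = 1/512.
By linearity of expectation: E[X] = Σ_H E[X_H] = 34459425 · p^{9} = 34459425 · 1/512 = 34459425/512.
Numerically: E[X] ≈ 6.73e+04.

E[X] = 34459425 · (1/2)^{9} = 34459425/512 ≈ 6.73e+04.


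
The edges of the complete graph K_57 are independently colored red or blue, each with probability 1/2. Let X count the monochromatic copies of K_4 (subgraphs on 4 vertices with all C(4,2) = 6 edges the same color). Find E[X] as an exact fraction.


Let X = Σ_S X_S over the C(57, 4) = 395010 subsets S of size 4, where X_S = 1 if the K_4 on S is monochromatic.
For a fixed S, the K_4 on S has C(4, 2) = 6 edges. P[all 6 edges red] = (1/2)^6, and likewise for blue, so P[monochromatic] = 2·(1/2)^6 = 2^{1 − 6} = 1/32.
By linearity of expectation: E[X] = C(57, 4) · 2^{1 − 6} = 395010 · 1/32 = 197505/16.
Numerically: E[X] ≈ 12344.062.

E[X] = C(57,4)·2^(1−C(4,2)) = 197505/16 ≈ 12344.062.


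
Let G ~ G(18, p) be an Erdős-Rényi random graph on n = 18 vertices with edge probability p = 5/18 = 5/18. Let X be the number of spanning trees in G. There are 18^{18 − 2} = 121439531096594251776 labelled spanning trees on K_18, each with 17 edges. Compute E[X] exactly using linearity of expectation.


K_18 has 18^{18 − 2} = 121439531096594251776 labelled spanning trees.
For each such spanning tree H, let X_H = 1 if all 17 edges of H are present in G. Then P[X_H = 1] = p^{17} = (5/18)^{17} = 762939453125/2185911559738696531968.
By linearity of expectation: E[X] = Σ_H E[X_H] = 121439531096594251776 · p^{17} = 121439531096594251776 · 762939453125/2185911559738696531968 = 762939453125/18.
Numerically: E[X] ≈ 4.23855e+10.

E[X] = 121439531096594251776 · (5/18)^{17} = 762939453125/18 ≈ 4.23855e+10.


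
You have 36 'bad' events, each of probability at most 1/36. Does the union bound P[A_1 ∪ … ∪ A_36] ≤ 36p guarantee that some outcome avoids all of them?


Union bound: P[∪_{i=1}^{36} A_i] ≤ Σ_i P[A_i] ≤ 36·p = 36·(1/36) = 1.
Numerically: 1 ≈ 1.00000.
Is 1 < 1? NO.
Since the bound 1 is ≥ 1, the union bound is uninformative here; it does NOT by itself certify existence.

36·p = 1 ≈ 1.00000; existence NOT certified by the union bound.


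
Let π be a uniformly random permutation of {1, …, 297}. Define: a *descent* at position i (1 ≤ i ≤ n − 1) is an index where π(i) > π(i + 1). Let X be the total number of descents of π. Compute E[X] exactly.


Write X = Σ X_I over i = 1, …, 296, with X_I the indicator of one descent.
There are 296 indicators.
For each fixed i, the pair (π(i), π(i+1)) is a uniformly random ordered pair of distinct values from {1, …, 297}; by symmetry P[π(i) > π(i+1)] = 1/2.
By linearity: E[X] = 296 · (1/2) = (297 − 1) · (1/2) = 148 ≈ 148.000.

E[X] = 148 = 148.000.


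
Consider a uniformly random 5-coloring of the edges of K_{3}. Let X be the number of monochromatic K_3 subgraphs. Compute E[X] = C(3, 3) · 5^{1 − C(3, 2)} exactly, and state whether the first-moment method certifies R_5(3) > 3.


E[X] = C(3, 3) · 5^{1 − 3} = 1 · 5^{−2} = 1/25.
As a reduced fraction: E[X] = 1/25 ≈ 0.0400000.
Is E[X] < 1? YES.
Since E[X] < 1, there exists a 5-coloring of K_{3} with no monochromatic K_3; hence R_5(3) > 3.

E[X] = 1/25 ≈ 0.0400000; E[X] < 1, so R_5(3) > 3.


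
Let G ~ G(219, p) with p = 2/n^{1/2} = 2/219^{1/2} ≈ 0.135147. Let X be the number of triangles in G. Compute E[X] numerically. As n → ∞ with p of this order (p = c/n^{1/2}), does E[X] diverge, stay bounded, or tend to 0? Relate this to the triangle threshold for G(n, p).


Number of potential triangles: C(219, 3) = 1726669.
Each occurs with probability p³ ≈ (0.135147)³ ≈ 2.46844704e-03.
By linearity: E[X] = C(219, 3)·p³ ≈ 1726669 · 2.46844704e-03 ≈ 4262.190990.
Since α = 1/2 < 1, p = c/n^{1/2} ≫ 1/n is above the triangle threshold p ~ 1/n. Asymptotically E[X] ~ (c³/6)·n^{3(1−α)} = (2³/6)·n^{1.5} → ∞; triangles are abundant w.h.p.

E[X] ≈ 4262.190990; in regime p = Θ(1/n^{1/2}) E[X] diverges (above the triangle threshold p ~ 1/n).


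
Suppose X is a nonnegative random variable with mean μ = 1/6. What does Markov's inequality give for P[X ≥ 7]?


μ = E[X] = 1/6, a = 7.
Markov: P[X ≥ 7] ≤ μ/a = (1/6)/7 = 1/42.
Numerically: ≈ 0.02381.
(Since a = 7 > μ = 0.16667, the bound 1/42 is < 1 and informative.)

P[X ≥ 7] ≤ 1/42 ≈ 0.02381.


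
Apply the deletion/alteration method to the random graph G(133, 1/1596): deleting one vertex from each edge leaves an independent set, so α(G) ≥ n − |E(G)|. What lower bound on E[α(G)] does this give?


E[|E(G)|] = C(133, 2)·p = 8778 · (1/1596) = 11/2.
E[α(G)] ≥ n − E[|E(G)|] = 133 − 11/2 = 255/2.
Numerically: ≈ 127.5000.
(This is only a lower bound; the true E[α(G)] may be larger.)

E[α(G)] ≥ 255/2 ≈ 127.5000.


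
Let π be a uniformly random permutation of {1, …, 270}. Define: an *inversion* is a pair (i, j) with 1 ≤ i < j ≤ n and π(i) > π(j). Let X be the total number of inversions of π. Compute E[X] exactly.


Write X = Σ X_I over the C(270, 2) = 36315 pairs i < j, with X_I the indicator of one inversion.
There are 36315 indicators.
For each fixed pair i < j, the values π(i) and π(j) are two distinct elements of {1, …, 270} in uniformly random order; by symmetry P[π(i) > π(j)] = 1/2.
By linearity: E[X] = 36315 · (1/2) = C(270, 2) · (1/2) = 36315/2 = 36315/2 ≈ 18157.5000.

E[X] = 36315/2 = 18157.5000.


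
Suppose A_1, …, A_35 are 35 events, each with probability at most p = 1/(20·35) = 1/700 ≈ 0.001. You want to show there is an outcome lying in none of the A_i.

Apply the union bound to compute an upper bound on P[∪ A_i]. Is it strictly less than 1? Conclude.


Union bound: P[∪_{i=1}^{35} A_i] ≤ Σ_i P[A_i] ≤ 35·p = 35·(1/700) = 1/20.
Numerically: 1/20 ≈ 0.050.
Is 1/20 < 1? YES.
Since P[∪ A_i] ≤ 1/20 < 1, the complement has P[∩ A_i^c] ≥ 1 − 1/20 = 19/20 > 0, so some outcome avoids every A_i.

35·p = 1/20 ≈ 0.050; existence CERTIFIED by the union bound.


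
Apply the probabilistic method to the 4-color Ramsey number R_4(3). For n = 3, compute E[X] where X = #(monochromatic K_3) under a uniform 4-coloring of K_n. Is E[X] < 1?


E[X] = C(3, 3) · 4^{1 − 3} = 1 · 4^{−2} = 1/16.
As a reduced fraction: E[X] = 1/16 ≈ 0.06250.
Is E[X] < 1? YES.
Since E[X] < 1, there exists a 4-coloring of K_{3} with no monochromatic K_3; hence R_4(3) > 3.

E[X] = 1/16 ≈ 0.06250; E[X] < 1, so R_4(3) > 3.


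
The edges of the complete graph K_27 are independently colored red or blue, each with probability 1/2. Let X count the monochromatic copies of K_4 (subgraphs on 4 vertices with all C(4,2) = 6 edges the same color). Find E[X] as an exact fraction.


Let X = Σ_S X_S over the C(27, 4) = 17550 subsets S of size 4, where X_S = 1 if the K_4 on S is monochromatic.
For a fixed S, the K_4 on S has C(4, 2) = 6 edges. P[all 6 edges red] = (1/2)^6, and likewise for blue, so P[monochromatic] = 2·(1/2)^6 = 2^{1 − 6} = 1/32.
Summing: E[X] = C(27, 4) · 2^{1 − 6} = 17550 · 1/32 = 8775/16.
Numerically: E[X] ≈ 548.4375.

E[X] = C(27,4)·2^(1−C(4,2)) = 8775/16 ≈ 548.4375.


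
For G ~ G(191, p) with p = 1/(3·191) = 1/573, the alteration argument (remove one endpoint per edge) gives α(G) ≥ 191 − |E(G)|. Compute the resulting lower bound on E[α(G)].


E[|E(G)|] = C(191, 2)·p = 18145 · (1/573) = 95/3.
E[α(G)] ≥ n − E[|E(G)|] = 191 − 95/3 = 478/3.
Numerically: ≈ 159.3333.
(This is only a lower bound; the true E[α(G)] may be larger.)

E[α(G)] ≥ 478/3 ≈ 159.3333.


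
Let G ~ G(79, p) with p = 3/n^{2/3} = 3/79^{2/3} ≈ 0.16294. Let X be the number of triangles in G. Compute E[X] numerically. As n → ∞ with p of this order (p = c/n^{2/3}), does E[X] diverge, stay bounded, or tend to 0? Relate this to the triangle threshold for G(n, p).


Number of potential triangles: C(79, 3) = 79079.
Each occurs with probability p³ ≈ (0.16294)³ ≈ 4.3262298e-03.
By linearity: E[X] = C(79, 3)·p³ ≈ 79079 · 4.3262298e-03 ≈ 342.11392.
Since α = 2/3 < 1, p = c/n^{2/3} ≫ 1/n is above the triangle threshold p ~ 1/n. Asymptotically E[X] ~ (c³/6)·n^{3(1−α)} = (3³/6)·n^{1} → ∞; triangles are abundant w.h.p.

E[X] ≈ 342.11392; in regime p = Θ(1/n^{2/3}) E[X] diverges (above the triangle threshold p ~ 1/n).


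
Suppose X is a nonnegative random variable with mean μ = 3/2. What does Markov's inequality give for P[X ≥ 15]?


μ = E[X] = 3/2, a = 15.
Markov: P[X ≥ 15] ≤ μ/a = (3/2)/15 = 1/10.
Numerically: ≈ 0.1000.
(Since a = 15 > μ = 1.5000, the bound 1/10 is < 1 and informative.)

P[X ≥ 15] ≤ 1/10 ≈ 0.1000.


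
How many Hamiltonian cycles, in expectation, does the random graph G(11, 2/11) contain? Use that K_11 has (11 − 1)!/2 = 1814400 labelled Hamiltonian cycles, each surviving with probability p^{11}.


K_11 has (11 − 1)!/2 = 1814400 labelled Hamiltonian cycles.
For each such Hamiltonian cycle H, let X_H = 1 if all 11 edges of H are present in G. Then P[X_H = 1] = p^{11} = (2/11)^{11} = 2048/285311670611.
By linearity of expectation: E[X] = Σ_H E[X_H] = 1814400 · p^{11} = 1814400 · 2048/285311670611 = 3715891200/285311670611.
Numerically: E[X] ≈ 0.013024.

E[X] = 1814400 · (2/11)^{11} = 3715891200/285311670611 ≈ 0.013024.


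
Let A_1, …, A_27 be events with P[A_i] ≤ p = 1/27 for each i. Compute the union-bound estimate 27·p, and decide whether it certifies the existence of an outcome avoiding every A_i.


Union bound: P[∪_{i=1}^{27} A_i] ≤ Σ_i P[A_i] ≤ 27·p = 27·(1/27) = 1.
Numerically: 1 ≈ 1.000.
Is 1 < 1? NO.
Since the bound 1 is ≥ 1, the union bound is uninformative here; it does NOT by itself certify existence.

27·p = 1 ≈ 1.000; existence NOT certified by the union bound.


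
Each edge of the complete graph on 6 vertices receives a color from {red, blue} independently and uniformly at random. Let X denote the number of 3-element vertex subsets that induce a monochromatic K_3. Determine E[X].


Let X = Σ_S X_S over the C(6, 3) = 20 subsets S of size 3, where X_S = 1 if the K_3 on S is monochromatic.
For a fixed S, the K_3 on S has C(3, 2) = 3 edges. P[all 3 edges red] = (1/2)^3, and likewise for blue, so P[monochromatic] = 2·(1/2)^3 = 2^{1 − 3} = 1/4.
Summing: E[X] = C(6, 3) · 2^{1 − 3} = 20 · 1/4 = 5.
Numerically: E[X] ≈ 5.0000.

E[X] = C(6,3)·2^(1−C(3,2)) = 5 ≈ 5.0000.


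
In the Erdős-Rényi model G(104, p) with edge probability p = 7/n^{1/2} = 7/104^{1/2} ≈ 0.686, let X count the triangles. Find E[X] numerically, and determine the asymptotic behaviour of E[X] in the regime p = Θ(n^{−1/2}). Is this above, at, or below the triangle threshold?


Number of potential triangles: C(104, 3) = 182104.
Each occurs with probability p³ ≈ (0.686)³ ≈ 3.23403e-01.
By linearity: E[X] = C(104, 3)·p³ ≈ 182104 · 3.23403e-01 ≈ 58892.989.
Since α = 1/2 < 1, p = c/n^{1/2} ≫ 1/n is above the triangle threshold p ~ 1/n. Asymptotically E[X] ~ (c³/6)·n^{3(1−α)} = (7³/6)·n^{1.5} → ∞; triangles are abundant w.h.p.

E[X] ≈ 58892.989; in regime p = Θ(1/n^{1/2}) E[X] diverges (above the triangle threshold p ~ 1/n).


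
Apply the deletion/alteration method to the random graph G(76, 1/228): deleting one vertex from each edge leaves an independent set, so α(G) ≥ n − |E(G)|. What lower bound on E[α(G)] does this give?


E[|E(G)|] = C(76, 2)·p = 2850 · (1/228) = 25/2.
E[α(G)] ≥ n − E[|E(G)|] = 76 − 25/2 = 127/2.
Numerically: ≈ 63.500.
(This is only a lower bound; the true E[α(G)] may be larger.)

E[α(G)] ≥ 127/2 ≈ 63.500.


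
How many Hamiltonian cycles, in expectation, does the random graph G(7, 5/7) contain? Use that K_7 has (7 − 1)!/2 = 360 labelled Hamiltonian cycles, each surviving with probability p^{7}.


K_7 has (7 − 1)!/2 = 360 labelled Hamiltonian cycles.
For each such Hamiltonian cycle H, let X_H = 1 if all 7 edges of H are present in G. Then P[X_H = 1] = p^{7} = (5/7)^{7} = 78125/823543.
Summing the indicators: E[X] = Σ_H E[X_H] = 360 · p^{7} = 360 · 78125/823543 = 28125000/823543.
Numerically: E[X] ≈ 34.2.

E[X] = 360 · (5/7)^{7} = 28125000/823543 ≈ 34.2.


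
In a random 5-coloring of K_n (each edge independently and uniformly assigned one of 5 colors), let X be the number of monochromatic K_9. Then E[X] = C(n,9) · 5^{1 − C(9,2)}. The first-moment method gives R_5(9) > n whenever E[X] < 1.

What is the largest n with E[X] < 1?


We need C(n, 9) · 5^{1 − 36} < 1, i.e. C(n, 9) < 5^{36 − 1} = 2910383045673370361328125.
Check values of n near the boundary:
  n = 2169: C(2169, 9) = 2879753360044504243499683; 2879753360044504243499683 < 2910383045673370361328125? YES
  n = 2170: C(2170, 9) = 2891746779868845075610510; 2891746779868845075610510 < 2910383045673370361328125? YES
  n = 2171: C(2171, 9) = 2903784578674959601827205; 2903784578674959601827205 < 2910383045673370361328125? YES
  n = 2172: C(2172, 9) = 2915866900084148060642020; 2915866900084148060642020 < 2910383045673370361328125? NO
The largest n with C(n, 9) < 2910383045673370361328125 is n = 2171 (where E[X] = 580756915734991920365441/582076609134674072265625 ≈ 0.997733). Hence R_5(9) > 2171, i.e. R_5(9) ≥ 2172.

Largest n = 2171; hence R_5(9) > 2171.


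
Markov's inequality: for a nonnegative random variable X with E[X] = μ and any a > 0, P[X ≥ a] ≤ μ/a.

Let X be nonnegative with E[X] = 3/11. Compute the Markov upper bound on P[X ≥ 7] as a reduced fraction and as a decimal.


μ = E[X] = 3/11, a = 7.
Markov: P[X ≥ 7] ≤ μ/a = (3/11)/7 = 3/77.
Numerically: ≈ 0.03896.
(Since a = 7 > μ = 0.27273, the bound 3/77 is < 1 and informative.)

P[X ≥ 7] ≤ 3/77 ≈ 0.03896.


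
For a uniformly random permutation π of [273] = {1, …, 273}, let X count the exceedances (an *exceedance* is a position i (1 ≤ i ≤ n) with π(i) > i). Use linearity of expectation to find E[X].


Write X = Σ_{i=1}^{273} X_i, where X_i = 1_{π(i) > i}.
For each fixed i, π(i) is uniform over {1, …, 273} (marginal of a uniform permutation), so P[π(i) > i] = (n − i)/n. Summing: Σ_{i=1}^{273} (n − i)/n = (0 + 1 + … + 272)/273 = 273(273 − 1)/(2·273) = (273 − 1)/2.
Hence E[X] = Σ_{i=1}^{273} (273 − i)/273 = 136 ≈ 136.00000.

E[X] = 136 = 136.00000.


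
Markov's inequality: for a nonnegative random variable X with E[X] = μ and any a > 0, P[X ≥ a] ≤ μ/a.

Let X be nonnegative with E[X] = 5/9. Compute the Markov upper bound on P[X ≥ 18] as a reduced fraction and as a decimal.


μ = E[X] = 5/9, a = 18.
Markov: P[X ≥ 18] ≤ μ/a = (5/9)/18 = 5/162.
Numerically: ≈ 0.03086.
(Since a = 18 > μ = 0.55556, the bound 5/162 is < 1 and informative.)

P[X ≥ 18] ≤ 5/162 ≈ 0.03086.


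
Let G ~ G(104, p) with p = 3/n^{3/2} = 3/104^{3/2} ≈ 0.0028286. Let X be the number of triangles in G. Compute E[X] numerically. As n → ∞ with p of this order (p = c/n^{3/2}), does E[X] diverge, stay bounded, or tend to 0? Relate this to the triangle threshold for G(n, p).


Number of potential triangles: C(104, 3) = 182104.
Each occurs with probability p³ ≈ (0.0028286)³ ≈ 2.26315207e-08.
By linearity: E[X] = C(104, 3)·p³ ≈ 182104 · 2.26315207e-08 ≈ 0.004121.
Since α = 3/2 > 1, p = c/n^{3/2} = o(1/n) is below the triangle threshold p ~ 1/n. Asymptotically E[X] ~ (c³/6)·n^{3(1−α)} = (3³/6)·n^{-1.5} → 0, so by Markov's inequality G has no triangles w.h.p.

E[X] ≈ 0.004121; in regime p = Θ(1/n^{3/2}) E[X] tends to 0 (below the triangle threshold p ~ 1/n).


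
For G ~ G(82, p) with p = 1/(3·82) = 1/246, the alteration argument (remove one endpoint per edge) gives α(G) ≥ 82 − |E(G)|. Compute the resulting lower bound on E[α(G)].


E[|E(G)|] = C(82, 2)·p = 3321 · (1/246) = 27/2.
E[α(G)] ≥ n − E[|E(G)|] = 82 − 27/2 = 137/2.
Numerically: ≈ 68.500000.
(This is only a lower bound; the true E[α(G)] may be larger.)

E[α(G)] ≥ 137/2 ≈ 68.500000.


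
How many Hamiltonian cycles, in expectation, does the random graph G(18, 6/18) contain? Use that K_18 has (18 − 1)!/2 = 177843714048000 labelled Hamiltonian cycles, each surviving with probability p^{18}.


K_18 has (18 − 1)!/2 = 177843714048000 labelled Hamiltonian cycles.
For each such Hamiltonian cycle H, let X_H = 1 if all 18 edges of H are present in G. Then P[X_H = 1] = p^{18} = (1/3)^{18} = 1/387420489.
By linearity: E[X] = Σ_H E[X_H] = 177843714048000 · p^{18} = 177843714048000 · 1/387420489 = 243955712000/531441.
Numerically: E[X] ≈ 459046.

E[X] = 177843714048000 · (1/3)^{18} = 243955712000/531441 ≈ 459046.


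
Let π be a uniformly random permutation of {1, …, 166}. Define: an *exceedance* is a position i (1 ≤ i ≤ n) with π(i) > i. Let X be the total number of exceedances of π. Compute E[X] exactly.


Write X = Σ_{i=1}^{166} X_i, where X_i = 1_{π(i) > i}.
For each fixed i, π(i) is uniform over {1, …, 166} (marginal of a uniform permutation), so P[π(i) > i] = (n − i)/n. Summing: Σ_{i=1}^{166} (n − i)/n = (0 + 1 + … + 165)/166 = 166(166 − 1)/(2·166) = (166 − 1)/2.
Hence E[X] = Σ_{i=1}^{166} (166 − i)/166 = 165/2 ≈ 82.5000.

E[X] = 165/2 = 82.5000.


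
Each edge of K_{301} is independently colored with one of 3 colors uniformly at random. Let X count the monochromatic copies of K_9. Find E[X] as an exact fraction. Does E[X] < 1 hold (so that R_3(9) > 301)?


E[X] = C(301, 9) · 3^{1 − 36} = 49533303936090975 · 3^{−35} = 49533303936090975/50031545098999707.
As a reduced fraction: E[X] = 16511101312030325/16677181699666569 ≈ 0.9900.
Is E[X] < 1? YES.
Since E[X] < 1, there exists a 3-coloring of K_{301} with no monochromatic K_9; hence R_3(9) > 301.

E[X] = 16511101312030325/16677181699666569 ≈ 0.9900; E[X] < 1, so R_3(9) > 301.


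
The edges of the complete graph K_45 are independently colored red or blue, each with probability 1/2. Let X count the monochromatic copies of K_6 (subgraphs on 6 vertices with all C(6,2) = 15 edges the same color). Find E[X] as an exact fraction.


Let X = Σ_S X_S over the C(45, 6) = 8145060 subsets S of size 6, where X_S = 1 if the K_6 on S is monochromatic.
For a fixed S, the K_6 on S has C(6, 2) = 15 edges. P[all 15 edges red] = (1/2)^15, and likewise for blue, so P[monochromatic] = 2·(1/2)^15 = 2^{1 − 15} = 1/16384.
Summing: E[X] = C(45, 6) · 2^{1 − 15} = 8145060 · 1/16384 = 2036265/4096.
Numerically: E[X] ≈ 497.135010.

E[X] = C(45,6)·2^(1−C(6,2)) = 2036265/4096 ≈ 497.135010.


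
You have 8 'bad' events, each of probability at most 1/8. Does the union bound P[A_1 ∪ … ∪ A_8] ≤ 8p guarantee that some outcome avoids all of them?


Union bound: P[∪_{i=1}^{8} A_i] ≤ Σ_i P[A_i] ≤ 8·p = 8·(1/8) = 1.
Numerically: 1 ≈ 1.0000.
Is 1 < 1? NO.
Since the bound 1 is ≥ 1, the union bound is uninformative here; it does NOT by itself certify existence.

8·p = 1 ≈ 1.0000; existence NOT certified by the union bound.


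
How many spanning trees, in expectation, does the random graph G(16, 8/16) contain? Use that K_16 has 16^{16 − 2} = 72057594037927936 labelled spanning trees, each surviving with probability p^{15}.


K_16 has 16^{16 − 2} = 72057594037927936 labelled spanning trees.
For each such spanning tree H, let X_H = 1 if all 15 edges of H are present in G. Then P[X_H = 1] = p^{15} = (1/2)^{15} = 1/32768.
By linearity: E[X] = Σ_H E[X_H] = 72057594037927936 · p^{15} = 72057594037927936 · 1/32768 = 2199023255552.
Numerically: E[X] ≈ 2.199e+12.

E[X] = 72057594037927936 · (1/2)^{15} = 2199023255552 ≈ 2.199e+12.


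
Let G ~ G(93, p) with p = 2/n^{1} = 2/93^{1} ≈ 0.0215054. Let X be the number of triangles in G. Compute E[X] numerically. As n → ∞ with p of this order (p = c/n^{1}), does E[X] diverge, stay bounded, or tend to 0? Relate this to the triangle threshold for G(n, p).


Number of potential triangles: C(93, 3) = 129766.
Each occurs with probability p³ ≈ (0.0215054)³ ≈ 9.94583251e-06.
By linearity: E[X] = C(93, 3)·p³ ≈ 129766 · 9.94583251e-06 ≈ 1.290631.
Here α = 1, so p = 2/n is exactly at the triangle threshold p ~ 1/n. Asymptotically E[X] → c³/6 = 2³/6 = 4/3 ≈ 1.333333, a bounded constant. In this regime the triangle count is asymptotically Poisson(c³/6).

E[X] ≈ 1.290631; in regime p = Θ(1/n^{1}) E[X] stays bounded (at the triangle threshold p ~ 1/n).


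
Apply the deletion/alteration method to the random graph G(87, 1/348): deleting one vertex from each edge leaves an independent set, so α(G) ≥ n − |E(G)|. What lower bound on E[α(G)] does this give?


E[|E(G)|] = C(87, 2)·p = 3741 · (1/348) = 43/4.
E[α(G)] ≥ n − E[|E(G)|] = 87 − 43/4 = 305/4.
Numerically: ≈ 76.2500.
(This is only a lower bound; the true E[α(G)] may be larger.)

E[α(G)] ≥ 305/4 ≈ 76.2500.


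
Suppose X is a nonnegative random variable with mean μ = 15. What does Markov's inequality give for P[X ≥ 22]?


μ = E[X] = 15, a = 22.
Markov: P[X ≥ 22] ≤ μ/a = (15)/22 = 15/22.
Numerically: ≈ 0.6818.
(Since a = 22 > μ = 15.0000, the bound 15/22 is < 1 and informative.)

P[X ≥ 22] ≤ 15/22 ≈ 0.6818.


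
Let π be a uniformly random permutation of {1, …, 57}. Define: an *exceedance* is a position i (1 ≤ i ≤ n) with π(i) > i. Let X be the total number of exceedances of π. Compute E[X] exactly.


Write X = Σ_{i=1}^{57} X_i, where X_i = 1_{π(i) > i}.
For each fixed i, π(i) is uniform over {1, …, 57} (marginal of a uniform permutation), so P[π(i) > i] = (n − i)/n. Summing: Σ_{i=1}^{57} (n − i)/n = (0 + 1 + … + 56)/57 = 57(57 − 1)/(2·57) = (57 − 1)/2.
Hence E[X] = Σ_{i=1}^{57} (57 − i)/57 = 28 ≈ 28.000.

E[X] = 28 = 28.000.


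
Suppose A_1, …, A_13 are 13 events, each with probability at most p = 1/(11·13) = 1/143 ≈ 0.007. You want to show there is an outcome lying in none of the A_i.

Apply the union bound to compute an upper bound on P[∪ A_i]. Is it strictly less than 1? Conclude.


Union bound: P[∪_{i=1}^{13} A_i] ≤ Σ_i P[A_i] ≤ 13·p = 13·(1/143) = 1/11.
Numerically: 1/11 ≈ 0.091.
Is 1/11 < 1? YES.
Since P[∪ A_i] ≤ 1/11 < 1, the complement has P[∩ A_i^c] ≥ 1 − 1/11 = 10/11 > 0, so some outcome avoids every A_i.

13·p = 1/11 ≈ 0.091; existence CERTIFIED by the union bound.


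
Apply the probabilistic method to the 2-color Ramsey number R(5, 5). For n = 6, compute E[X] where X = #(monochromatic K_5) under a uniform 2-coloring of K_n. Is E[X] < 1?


E[X] = C(6, 5) · 2^{1 − 10} = 6 · 2^{−9} = 6/512.
As a reduced fraction: E[X] = 3/256 ≈ 0.0117188.
Is E[X] < 1? YES.
Since E[X] < 1, there exists a 2-coloring of K_{6} with no monochromatic K_5; hence R(5, 5) > 6.

E[X] = 3/256 ≈ 0.0117188; E[X] < 1, so R(5, 5) > 6.


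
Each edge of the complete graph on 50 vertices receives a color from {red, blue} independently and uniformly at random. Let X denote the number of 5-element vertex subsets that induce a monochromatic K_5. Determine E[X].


Let X = Σ_S X_S over the C(50, 5) = 2118760 subsets S of size 5, where X_S = 1 if the K_5 on S is monochromatic.
For a fixed S, the K_5 on S has C(5, 2) = 10 edges. P[all 10 edges red] = (1/2)^10, and likewise for blue, so P[monochromatic] = 2·(1/2)^10 = 2^{1 − 10} = 1/512.
By linearity of expectation: E[X] = C(50, 5) · 2^{1 − 10} = 2118760 · 1/512 = 264845/64.
Numerically: E[X] ≈ 4138.2031.

E[X] = C(50,5)·2^(1−C(5,2)) = 264845/64 ≈ 4138.2031.


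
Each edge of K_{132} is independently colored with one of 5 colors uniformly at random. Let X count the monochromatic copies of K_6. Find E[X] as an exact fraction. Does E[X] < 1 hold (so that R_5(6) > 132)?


E[X] = C(132, 6) · 5^{1 − 15} = 6547258432 · 5^{−14} = 6547258432/6103515625.
As a reduced fraction: E[X] = 6547258432/6103515625 ≈ 1.07270.
Is E[X] < 1? NO.
Since E[X] ≥ 1, the first-moment bound is inconclusive at n = 132; it does NOT by itself certify R_5(6) > 132.

E[X] = 6547258432/6103515625 ≈ 1.07270; E[X] ≥ 1; first-moment method inconclusive here.


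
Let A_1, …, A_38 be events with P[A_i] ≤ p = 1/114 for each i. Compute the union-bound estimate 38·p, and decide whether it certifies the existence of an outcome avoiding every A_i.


Union bound: P[∪_{i=1}^{38} A_i] ≤ Σ_i P[A_i] ≤ 38·p = 38·(1/114) = 1/3.
Numerically: 1/3 ≈ 0.33333.
Is 1/3 < 1? YES.
Since P[∪ A_i] ≤ 1/3 < 1, the complement has P[∩ A_i^c] ≥ 1 − 1/3 = 2/3 > 0, so some outcome avoids every A_i.

38·p = 1/3 ≈ 0.33333; existence CERTIFIED by the union bound.


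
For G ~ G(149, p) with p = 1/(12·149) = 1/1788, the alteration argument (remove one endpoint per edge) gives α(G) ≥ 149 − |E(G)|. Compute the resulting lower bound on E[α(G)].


E[|E(G)|] = C(149, 2)·p = 11026 · (1/1788) = 37/6.
E[α(G)] ≥ n − E[|E(G)|] = 149 − 37/6 = 857/6.
Numerically: ≈ 142.833.
(This is only a lower bound; the true E[α(G)] may be larger.)

E[α(G)] ≥ 857/6 ≈ 142.833.


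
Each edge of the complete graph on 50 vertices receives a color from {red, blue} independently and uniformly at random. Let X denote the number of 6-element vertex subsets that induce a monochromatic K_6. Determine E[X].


Let X = Σ_S X_S over the C(50, 6) = 15890700 subsets S of size 6, where X_S = 1 if the K_6 on S is monochromatic.
For a fixed S, the K_6 on S has C(6, 2) = 15 edges. P[all 15 edges red] = (1/2)^15, and likewise for blue, so P[monochromatic] = 2·(1/2)^15 = 2^{1 − 15} = 1/16384.
Summing: E[X] = C(50, 6) · 2^{1 − 15} = 15890700 · 1/16384 = 3972675/4096.
Numerically: E[X] ≈ 969.89136.

E[X] = C(50,6)·2^(1−C(6,2)) = 3972675/4096 ≈ 969.89136.


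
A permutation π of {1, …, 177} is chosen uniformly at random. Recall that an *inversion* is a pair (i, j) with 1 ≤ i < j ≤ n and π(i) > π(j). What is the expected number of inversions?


Write X = Σ X_I over the C(177, 2) = 15576 pairs i < j, with X_I the indicator of one inversion.
There are 15576 indicators.
For each fixed pair i < j, the values π(i) and π(j) are two distinct elements of {1, …, 177} in uniformly random order; by symmetry P[π(i) > π(j)] = 1/2.
By linearity: E[X] = 15576 · (1/2) = C(177, 2) · (1/2) = 15576/2 = 7788 ≈ 7788.000.

E[X] = 7788 = 7788.000.


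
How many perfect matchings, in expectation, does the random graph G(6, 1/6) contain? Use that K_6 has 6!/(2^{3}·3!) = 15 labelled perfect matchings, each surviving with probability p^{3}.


K_6 has 6!/(2^{3}·3!) = 15 labelled perfect matchings.
For each such perfect matching H, let X_H = 1 if all 3 edges of H are present in G. Then P[X_H = 1] = p^{3} = (1/6)^{3} = 1/216.
Summing the indicators: E[X] = Σ_H E[X_H] = 15 · p^{3} = 15 · 1/216 = 5/72.
Numerically: E[X] ≈ 0.06944.

E[X] = 15 · (1/6)^{3} = 5/72 ≈ 0.06944.


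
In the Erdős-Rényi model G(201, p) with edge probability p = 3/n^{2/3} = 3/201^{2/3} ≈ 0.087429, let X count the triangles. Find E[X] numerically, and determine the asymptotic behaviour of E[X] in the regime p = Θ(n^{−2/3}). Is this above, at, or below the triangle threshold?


Number of potential triangles: C(201, 3) = 1333300.
Each occurs with probability p³ ≈ (0.087429)³ ≈ 6.6830029e-04.
By linearity: E[X] = C(201, 3)·p³ ≈ 1333300 · 6.6830029e-04 ≈ 891.04478.
Since α = 2/3 < 1, p = c/n^{2/3} ≫ 1/n is above the triangle threshold p ~ 1/n. Asymptotically E[X] ~ (c³/6)·n^{3(1−α)} = (3³/6)·n^{1} → ∞; triangles are abundant w.h.p.

E[X] ≈ 891.04478; in regime p = Θ(1/n^{2/3}) E[X] diverges (above the triangle threshold p ~ 1/n).


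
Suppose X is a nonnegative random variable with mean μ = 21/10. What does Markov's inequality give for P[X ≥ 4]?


μ = E[X] = 21/10, a = 4.
Markov: P[X ≥ 4] ≤ μ/a = (21/10)/4 = 21/40.
Numerically: ≈ 0.5250.
(Since a = 4 > μ = 2.1000, the bound 21/40 is < 1 and informative.)

P[X ≥ 4] ≤ 21/40 ≈ 0.5250.


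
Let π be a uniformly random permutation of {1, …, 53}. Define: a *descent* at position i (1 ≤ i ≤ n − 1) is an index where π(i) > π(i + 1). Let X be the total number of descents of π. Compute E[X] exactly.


Write X = Σ X_I over i = 1, …, 52, with X_I the indicator of one descent.
There are 52 indicators.
For each fixed i, the pair (π(i), π(i+1)) is a uniformly random ordered pair of distinct values from {1, …, 53}; by symmetry P[π(i) > π(i+1)] = 1/2.
By linearity: E[X] = 52 · (1/2) = (53 − 1) · (1/2) = 26 ≈ 26.0000.

E[X] = 26 = 26.0000.


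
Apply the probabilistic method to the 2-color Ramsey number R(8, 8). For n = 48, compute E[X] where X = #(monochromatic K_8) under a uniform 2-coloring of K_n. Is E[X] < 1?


E[X] = C(48, 8) · 2^{1 − 28} = 377348994 · 2^{−27} = 377348994/134217728.
As a reduced fraction: E[X] = 188674497/67108864 ≈ 2.8115.
Is E[X] < 1? NO.
Since E[X] ≥ 1, the first-moment bound is inconclusive at n = 48; it does NOT by itself certify R(8, 8) > 48.

E[X] = 188674497/67108864 ≈ 2.8115; E[X] ≥ 1; first-moment method inconclusive here.


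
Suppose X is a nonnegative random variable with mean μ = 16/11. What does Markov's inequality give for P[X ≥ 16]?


μ = E[X] = 16/11, a = 16.
Markov: P[X ≥ 16] ≤ μ/a = (16/11)/16 = 1/11.
Numerically: ≈ 0.0909.
(Since a = 16 > μ = 1.4545, the bound 1/11 is < 1 and informative.)

P[X ≥ 16] ≤ 1/11 ≈ 0.0909.
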